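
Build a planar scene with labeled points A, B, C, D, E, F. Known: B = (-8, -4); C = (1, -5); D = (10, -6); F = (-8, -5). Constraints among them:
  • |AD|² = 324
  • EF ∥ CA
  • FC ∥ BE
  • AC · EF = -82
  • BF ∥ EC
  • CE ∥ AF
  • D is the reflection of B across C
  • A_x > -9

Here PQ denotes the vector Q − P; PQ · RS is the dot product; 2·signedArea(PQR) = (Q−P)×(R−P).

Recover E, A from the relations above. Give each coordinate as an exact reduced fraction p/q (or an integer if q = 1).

1. E_x = 1  [BF ∥ EC ∩ FC ∥ BE]
2. E_y = -4  [BF ∥ EC ∩ FC ∥ BE]
   → E = (1, -4)
3. A_x = -8  [CE ∥ AF ∩ EF ∥ CA]
4. A_y = -6  [CE ∥ AF ∩ EF ∥ CA]
   → A = (-8, -6)

A = (-8, -6)
E = (1, -4)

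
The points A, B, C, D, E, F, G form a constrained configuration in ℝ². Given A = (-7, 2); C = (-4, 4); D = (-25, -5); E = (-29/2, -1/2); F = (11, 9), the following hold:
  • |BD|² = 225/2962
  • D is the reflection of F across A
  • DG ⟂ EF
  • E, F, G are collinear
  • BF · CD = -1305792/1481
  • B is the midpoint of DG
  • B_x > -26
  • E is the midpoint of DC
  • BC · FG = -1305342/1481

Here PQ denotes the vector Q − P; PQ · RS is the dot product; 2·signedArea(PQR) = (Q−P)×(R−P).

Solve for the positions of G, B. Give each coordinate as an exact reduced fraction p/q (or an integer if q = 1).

B = (-74335/2962, -14045/2962)
G = (-37310/1481, -6640/1481)

1. G_x = -37310/1481  [E, F, G are collinear ∩ DG ⟂ EF]
2. G_y = -6640/1481  [E, F, G are collinear ∩ DG ⟂ EF]
   → G = (-37310/1481, -6640/1481)
3. B_x = -74335/2962  [B is the midpoint of DG]
4. B_y = -14045/2962  [B is the midpoint of DG]
   → B = (-74335/2962, -14045/2962)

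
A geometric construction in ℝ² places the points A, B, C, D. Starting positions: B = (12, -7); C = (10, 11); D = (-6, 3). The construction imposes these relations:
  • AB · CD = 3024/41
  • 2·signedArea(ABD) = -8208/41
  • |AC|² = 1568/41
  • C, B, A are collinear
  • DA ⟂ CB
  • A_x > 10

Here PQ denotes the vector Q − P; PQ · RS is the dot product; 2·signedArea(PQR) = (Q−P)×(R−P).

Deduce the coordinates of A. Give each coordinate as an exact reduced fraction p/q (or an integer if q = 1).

A = (438/41, 199/41)

1. A_x = 438/41  [C, B, A are collinear ∩ DA ⟂ CB]
2. A_y = 199/41  [C, B, A are collinear ∩ DA ⟂ CB]
   → A = (438/41, 199/41)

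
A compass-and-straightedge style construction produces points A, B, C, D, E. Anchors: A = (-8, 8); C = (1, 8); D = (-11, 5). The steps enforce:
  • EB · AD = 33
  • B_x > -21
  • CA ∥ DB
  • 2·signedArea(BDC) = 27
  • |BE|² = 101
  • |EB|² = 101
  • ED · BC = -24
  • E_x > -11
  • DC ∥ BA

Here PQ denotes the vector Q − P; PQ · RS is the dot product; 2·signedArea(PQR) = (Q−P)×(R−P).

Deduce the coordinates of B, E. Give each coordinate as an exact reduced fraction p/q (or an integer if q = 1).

1. B_x = -20  [DC ∥ BA ∩ CA ∥ DB]
2. B_y = 5  [DC ∥ BA ∩ CA ∥ DB]
   → B = (-20, 5)
3. E_x = -10  [EB · AD = 33 ∩ ED · BC = -24]
4. E_y = 6  [EB · AD = 33 ∩ ED · BC = -24]
   → E = (-10, 6)

B = (-20, 5)
E = (-10, 6)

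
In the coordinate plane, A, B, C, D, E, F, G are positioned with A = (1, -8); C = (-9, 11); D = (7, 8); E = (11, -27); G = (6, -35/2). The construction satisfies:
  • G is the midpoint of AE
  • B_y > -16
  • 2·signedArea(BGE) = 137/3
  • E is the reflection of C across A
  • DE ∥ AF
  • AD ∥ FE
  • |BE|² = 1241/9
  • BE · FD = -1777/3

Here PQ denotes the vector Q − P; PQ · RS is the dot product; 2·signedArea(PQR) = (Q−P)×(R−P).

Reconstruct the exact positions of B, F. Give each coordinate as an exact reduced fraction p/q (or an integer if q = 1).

B = (29/3, -46/3)
F = (5, -43)

1. B_x = 29/3  [line 19/2·x + 5·y + -91/6 = 0 ∩ |BE|² = 1241/9]
2. B_y = -46/3  [line 19/2·x + 5·y + -91/6 = 0 ∩ |BE|² = 1241/9]
   → B = (29/3, -46/3)
3. F_x = 5  [AD ∥ FE ∩ DE ∥ AF]
4. F_y = -43  [AD ∥ FE ∩ DE ∥ AF]
   → F = (5, -43)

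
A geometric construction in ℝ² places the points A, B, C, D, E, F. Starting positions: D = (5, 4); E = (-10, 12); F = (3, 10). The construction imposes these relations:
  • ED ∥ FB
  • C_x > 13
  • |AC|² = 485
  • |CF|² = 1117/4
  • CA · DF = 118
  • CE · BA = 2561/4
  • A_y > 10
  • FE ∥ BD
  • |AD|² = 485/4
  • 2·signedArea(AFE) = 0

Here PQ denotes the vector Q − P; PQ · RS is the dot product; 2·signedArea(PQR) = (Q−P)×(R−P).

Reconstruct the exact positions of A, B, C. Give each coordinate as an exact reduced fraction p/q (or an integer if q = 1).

A = (-7/2, 11)
B = (18, 2)
C = (27/2, -3)

1. A_x = -7/2  [line -2·x + -13·y + 136 = 0 ∩ |AD|² = 485/4]
2. A_y = 11  [line -2·x + -13·y + 136 = 0 ∩ |AD|² = 485/4]
   → A = (-7/2, 11)
3. B_x = 18  [FE ∥ BD ∩ ED ∥ FB]
4. B_y = 2  [FE ∥ BD ∩ ED ∥ FB]
   → B = (18, 2)
5. C_x = 27/2  [CE · BA = 2561/4 ∩ CA · DF = 118]
6. C_y = -3  [CE · BA = 2561/4 ∩ CA · DF = 118]
   → C = (27/2, -3)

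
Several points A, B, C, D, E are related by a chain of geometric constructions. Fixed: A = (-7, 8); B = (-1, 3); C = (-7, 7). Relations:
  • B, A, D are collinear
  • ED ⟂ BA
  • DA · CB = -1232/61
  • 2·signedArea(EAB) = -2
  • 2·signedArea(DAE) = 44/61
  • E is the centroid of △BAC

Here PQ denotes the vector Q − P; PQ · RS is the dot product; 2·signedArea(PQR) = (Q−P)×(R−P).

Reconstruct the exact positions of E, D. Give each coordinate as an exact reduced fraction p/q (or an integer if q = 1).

1. E_x = -5  [E is the centroid of △BAC]
2. E_y = 6  [E is the centroid of △BAC]
   → E = (-5, 6)
3. D_x = -295/61  [B, A, D are collinear ∩ ED ⟂ BA]
4. D_y = 378/61  [B, A, D are collinear ∩ ED ⟂ BA]
   → D = (-295/61, 378/61)

D = (-295/61, 378/61)
E = (-5, 6)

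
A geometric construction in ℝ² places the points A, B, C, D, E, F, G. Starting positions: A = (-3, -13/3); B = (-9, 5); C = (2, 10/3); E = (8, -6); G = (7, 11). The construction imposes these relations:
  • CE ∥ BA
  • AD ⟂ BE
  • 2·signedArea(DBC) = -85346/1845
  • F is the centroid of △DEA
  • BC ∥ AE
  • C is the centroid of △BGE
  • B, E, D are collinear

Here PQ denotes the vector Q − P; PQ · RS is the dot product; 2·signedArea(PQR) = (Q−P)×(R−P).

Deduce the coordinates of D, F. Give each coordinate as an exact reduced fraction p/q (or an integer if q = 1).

D = (-316/615, -302/615)
F = (2759/1845, -2219/615)

1. D_x = -316/615  [B, E, D are collinear ∩ AD ⟂ BE]
2. D_y = -302/615  [B, E, D are collinear ∩ AD ⟂ BE]
   → D = (-316/615, -302/615)
3. F_x = 2759/1845  [F is the centroid of △DEA]
4. F_y = -2219/615  [F is the centroid of △DEA]
   → F = (2759/1845, -2219/615)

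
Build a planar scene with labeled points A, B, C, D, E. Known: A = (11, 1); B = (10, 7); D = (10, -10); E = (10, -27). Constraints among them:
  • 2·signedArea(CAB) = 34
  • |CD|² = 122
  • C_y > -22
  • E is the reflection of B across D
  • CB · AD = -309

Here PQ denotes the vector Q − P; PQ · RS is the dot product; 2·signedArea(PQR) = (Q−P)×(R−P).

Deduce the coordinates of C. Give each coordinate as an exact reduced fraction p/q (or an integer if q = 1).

C = (9, -21)

1. C_x = 9  [2·signedArea(CAB) = 34 ∩ CB · AD = -309]
2. C_y = -21  [2·signedArea(CAB) = 34 ∩ CB · AD = -309]
   → C = (9, -21)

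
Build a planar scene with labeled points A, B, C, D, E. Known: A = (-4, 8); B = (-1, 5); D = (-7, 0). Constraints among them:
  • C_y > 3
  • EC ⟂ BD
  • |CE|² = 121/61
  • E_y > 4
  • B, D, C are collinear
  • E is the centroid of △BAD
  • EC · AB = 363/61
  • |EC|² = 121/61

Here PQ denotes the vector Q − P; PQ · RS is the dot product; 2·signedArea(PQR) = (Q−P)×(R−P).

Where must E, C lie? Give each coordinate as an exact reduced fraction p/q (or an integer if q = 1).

1. E_x = -4  [E is the centroid of △BAD]
2. E_y = 13/3  [E is the centroid of △BAD]
   → E = (-4, 13/3)
3. C_x = -189/61  [B, D, C are collinear ∩ EC ⟂ BD]
4. C_y = 595/183  [B, D, C are collinear ∩ EC ⟂ BD]
   → C = (-189/61, 595/183)

C = (-189/61, 595/183)
E = (-4, 13/3)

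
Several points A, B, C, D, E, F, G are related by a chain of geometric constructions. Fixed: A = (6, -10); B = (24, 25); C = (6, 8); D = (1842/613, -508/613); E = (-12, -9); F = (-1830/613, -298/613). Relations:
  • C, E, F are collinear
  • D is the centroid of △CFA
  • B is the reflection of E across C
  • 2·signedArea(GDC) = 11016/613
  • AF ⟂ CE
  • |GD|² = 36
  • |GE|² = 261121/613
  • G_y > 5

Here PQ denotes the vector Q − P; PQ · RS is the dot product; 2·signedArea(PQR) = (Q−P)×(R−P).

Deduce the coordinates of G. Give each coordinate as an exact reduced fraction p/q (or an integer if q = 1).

1. G_x = 1842/613  [line -5412/613·x + 1836/613·y + 6768/613 = 0 ∩ |GD|² = 36]
2. G_y = 3170/613  [line -5412/613·x + 1836/613·y + 6768/613 = 0 ∩ |GD|² = 36]
   → G = (1842/613, 3170/613)

G = (1842/613, 3170/613)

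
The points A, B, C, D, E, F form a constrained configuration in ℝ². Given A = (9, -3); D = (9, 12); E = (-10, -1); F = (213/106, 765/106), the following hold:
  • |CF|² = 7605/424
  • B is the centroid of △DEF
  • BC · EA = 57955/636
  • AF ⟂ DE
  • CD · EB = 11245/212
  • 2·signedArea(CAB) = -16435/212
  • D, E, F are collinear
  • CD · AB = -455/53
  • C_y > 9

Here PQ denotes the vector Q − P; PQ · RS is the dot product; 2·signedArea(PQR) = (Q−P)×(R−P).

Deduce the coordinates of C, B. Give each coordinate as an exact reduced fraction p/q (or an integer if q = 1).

B = (107/318, 1931/318)
C = (1167/212, 2037/212)

1. B_x = 107/318  [B is the centroid of △DEF]
2. B_y = 1931/318  [B is the centroid of △DEF]
   → B = (107/318, 1931/318)
3. C_x = 1167/212  [CD · EB = 11245/212 ∩ CD · AB = -455/53]
4. C_y = 2037/212  [CD · EB = 11245/212 ∩ CD · AB = -455/53]
   → C = (1167/212, 2037/212)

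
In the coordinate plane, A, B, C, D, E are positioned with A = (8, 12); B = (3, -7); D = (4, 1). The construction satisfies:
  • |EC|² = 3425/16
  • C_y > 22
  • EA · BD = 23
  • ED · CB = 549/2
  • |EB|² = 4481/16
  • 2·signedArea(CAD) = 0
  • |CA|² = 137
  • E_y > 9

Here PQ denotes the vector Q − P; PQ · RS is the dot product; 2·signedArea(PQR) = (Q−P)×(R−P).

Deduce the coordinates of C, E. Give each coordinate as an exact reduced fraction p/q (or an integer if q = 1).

C = (12, 23)
E = (7, 37/4)

1. C_x = 12  [line 11·x + -4·y + -40 = 0 ∩ |CA|² = 137]
2. C_y = 23  [line 11·x + -4·y + -40 = 0 ∩ |CA|² = 137]
   → C = (12, 23)
3. E_x = 7  [ED · CB = 549/2 ∩ EA · BD = 23]
4. E_y = 37/4  [ED · CB = 549/2 ∩ EA · BD = 23]
   → E = (7, 37/4)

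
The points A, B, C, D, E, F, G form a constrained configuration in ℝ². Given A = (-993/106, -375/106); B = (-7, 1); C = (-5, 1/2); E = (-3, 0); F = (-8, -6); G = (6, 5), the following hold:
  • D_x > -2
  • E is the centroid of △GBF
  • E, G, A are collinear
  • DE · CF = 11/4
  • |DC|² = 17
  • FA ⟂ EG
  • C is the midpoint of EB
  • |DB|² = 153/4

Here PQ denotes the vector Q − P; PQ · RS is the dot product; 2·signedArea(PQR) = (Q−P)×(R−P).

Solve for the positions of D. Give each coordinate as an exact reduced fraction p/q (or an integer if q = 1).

D = (-1, -1/2)

1. D_x = -1  [line 3·x + 13/2·y + 25/4 = 0 ∩ |DC|² = 17]
2. D_y = -1/2  [line 3·x + 13/2·y + 25/4 = 0 ∩ |DC|² = 17]
   → D = (-1, -1/2)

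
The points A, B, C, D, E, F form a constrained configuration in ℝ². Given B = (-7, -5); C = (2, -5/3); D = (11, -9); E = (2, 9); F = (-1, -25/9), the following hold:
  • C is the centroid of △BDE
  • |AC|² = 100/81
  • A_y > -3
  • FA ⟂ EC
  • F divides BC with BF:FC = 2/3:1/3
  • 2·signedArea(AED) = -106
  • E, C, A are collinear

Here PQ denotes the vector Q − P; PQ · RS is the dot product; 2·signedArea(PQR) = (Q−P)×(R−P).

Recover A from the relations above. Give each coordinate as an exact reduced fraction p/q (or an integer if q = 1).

A = (2, -25/9)

1. A_x = 2  [E, C, A are collinear ∩ FA ⟂ EC]
2. A_y = -25/9  [E, C, A are collinear ∩ FA ⟂ EC]
   → A = (2, -25/9)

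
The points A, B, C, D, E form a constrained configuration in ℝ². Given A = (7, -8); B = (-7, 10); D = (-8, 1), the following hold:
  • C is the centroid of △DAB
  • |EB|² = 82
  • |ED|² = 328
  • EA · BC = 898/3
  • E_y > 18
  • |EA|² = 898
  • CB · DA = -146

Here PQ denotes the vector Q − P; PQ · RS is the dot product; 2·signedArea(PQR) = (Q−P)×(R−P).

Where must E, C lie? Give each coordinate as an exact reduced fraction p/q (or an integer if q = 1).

C = (-8/3, 1)
E = (-6, 19)

1. C_x = -8/3  [C is the centroid of △DAB]
2. C_y = 1  [C is the centroid of △DAB]
   → C = (-8/3, 1)
3. E_x = -6  [line -13/3·x + 9·y + -197 = 0 ∩ |ED|² = 328]
4. E_y = 19  [line -13/3·x + 9·y + -197 = 0 ∩ |ED|² = 328]
   → E = (-6, 19)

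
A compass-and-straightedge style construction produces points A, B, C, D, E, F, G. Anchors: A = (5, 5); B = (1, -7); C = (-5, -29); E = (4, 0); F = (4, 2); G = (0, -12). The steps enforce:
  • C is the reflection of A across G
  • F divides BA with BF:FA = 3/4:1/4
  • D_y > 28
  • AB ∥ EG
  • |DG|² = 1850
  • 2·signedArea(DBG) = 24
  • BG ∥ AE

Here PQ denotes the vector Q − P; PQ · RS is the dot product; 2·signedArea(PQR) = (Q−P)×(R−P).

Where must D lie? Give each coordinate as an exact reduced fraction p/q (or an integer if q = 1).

D = (13, 29)

1. D_x = 13  [line 5·x + -1·y + -36 = 0 ∩ |DG|² = 1850]
2. D_y = 29  [line 5·x + -1·y + -36 = 0 ∩ |DG|² = 1850]
   → D = (13, 29)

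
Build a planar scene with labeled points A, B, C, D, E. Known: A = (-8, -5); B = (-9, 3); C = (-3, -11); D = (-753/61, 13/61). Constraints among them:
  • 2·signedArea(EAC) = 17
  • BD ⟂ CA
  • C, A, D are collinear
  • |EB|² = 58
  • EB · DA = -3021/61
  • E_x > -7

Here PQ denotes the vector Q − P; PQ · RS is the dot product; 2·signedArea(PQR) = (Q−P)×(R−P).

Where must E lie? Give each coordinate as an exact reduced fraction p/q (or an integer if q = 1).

E = (-6, -4)

1. E_x = -6  [2·signedArea(EAC) = 17 ∩ EB · DA = -3021/61]
2. E_y = -4  [2·signedArea(EAC) = 17 ∩ EB · DA = -3021/61]
   → E = (-6, -4)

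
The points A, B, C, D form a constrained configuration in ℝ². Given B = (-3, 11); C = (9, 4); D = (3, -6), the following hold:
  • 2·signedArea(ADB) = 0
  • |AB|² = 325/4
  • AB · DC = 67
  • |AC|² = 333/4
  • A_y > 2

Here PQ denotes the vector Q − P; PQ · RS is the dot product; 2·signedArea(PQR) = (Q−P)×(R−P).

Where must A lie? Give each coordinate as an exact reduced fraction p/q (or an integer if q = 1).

A = (0, 5/2)

1. A_x = 0  [2·signedArea(ADB) = 0 ∩ AB · DC = 67]
2. A_y = 5/2  [2·signedArea(ADB) = 0 ∩ AB · DC = 67]
   → A = (0, 5/2)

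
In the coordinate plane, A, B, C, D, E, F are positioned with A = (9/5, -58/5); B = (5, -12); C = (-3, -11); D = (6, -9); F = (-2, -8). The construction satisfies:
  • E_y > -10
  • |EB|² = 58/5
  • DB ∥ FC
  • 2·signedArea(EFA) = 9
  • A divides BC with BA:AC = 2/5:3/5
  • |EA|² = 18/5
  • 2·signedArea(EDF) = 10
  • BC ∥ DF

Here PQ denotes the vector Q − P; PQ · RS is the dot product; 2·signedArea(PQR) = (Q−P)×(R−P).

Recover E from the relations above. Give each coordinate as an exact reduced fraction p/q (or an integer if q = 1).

1. E_x = 12/5  [2·signedArea(EDF) = 10 ∩ 2·signedArea(EFA) = 9]
2. E_y = -49/5  [2·signedArea(EDF) = 10 ∩ 2·signedArea(EFA) = 9]
   → E = (12/5, -49/5)

E = (12/5, -49/5)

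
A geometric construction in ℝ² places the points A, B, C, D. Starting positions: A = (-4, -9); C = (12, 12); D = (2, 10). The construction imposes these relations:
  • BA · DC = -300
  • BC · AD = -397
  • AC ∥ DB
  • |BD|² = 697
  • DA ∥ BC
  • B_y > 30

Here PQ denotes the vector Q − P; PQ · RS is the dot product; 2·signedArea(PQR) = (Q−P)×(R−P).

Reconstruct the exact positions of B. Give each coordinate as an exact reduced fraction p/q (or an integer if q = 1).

B = (18, 31)

1. B_x = 18  [DA ∥ BC ∩ AC ∥ DB]
2. B_y = 31  [DA ∥ BC ∩ AC ∥ DB]
   → B = (18, 31)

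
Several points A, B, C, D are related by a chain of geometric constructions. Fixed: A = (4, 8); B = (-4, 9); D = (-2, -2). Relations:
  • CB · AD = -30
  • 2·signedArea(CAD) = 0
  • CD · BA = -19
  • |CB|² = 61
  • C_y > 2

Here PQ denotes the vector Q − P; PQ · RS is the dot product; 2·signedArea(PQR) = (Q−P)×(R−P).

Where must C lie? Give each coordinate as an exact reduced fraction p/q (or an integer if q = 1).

1. C_x = 1  [2·signedArea(CAD) = 0 ∩ CB · AD = -30]
2. C_y = 3  [2·signedArea(CAD) = 0 ∩ CB · AD = -30]
   → C = (1, 3)

C = (1, 3)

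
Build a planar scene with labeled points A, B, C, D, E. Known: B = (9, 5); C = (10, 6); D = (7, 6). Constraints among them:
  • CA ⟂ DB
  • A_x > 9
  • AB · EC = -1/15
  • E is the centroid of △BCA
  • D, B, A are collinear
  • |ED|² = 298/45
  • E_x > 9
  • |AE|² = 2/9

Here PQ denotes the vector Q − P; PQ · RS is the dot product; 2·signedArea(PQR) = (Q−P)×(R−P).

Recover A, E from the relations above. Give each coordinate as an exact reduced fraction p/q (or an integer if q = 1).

1. A_x = 47/5  [D, B, A are collinear ∩ CA ⟂ DB]
2. A_y = 24/5  [D, B, A are collinear ∩ CA ⟂ DB]
   → A = (47/5, 24/5)
3. E_x = 142/15  [E is the centroid of △BCA]
4. E_y = 79/15  [E is the centroid of △BCA]
   → E = (142/15, 79/15)

A = (47/5, 24/5)
E = (142/15, 79/15)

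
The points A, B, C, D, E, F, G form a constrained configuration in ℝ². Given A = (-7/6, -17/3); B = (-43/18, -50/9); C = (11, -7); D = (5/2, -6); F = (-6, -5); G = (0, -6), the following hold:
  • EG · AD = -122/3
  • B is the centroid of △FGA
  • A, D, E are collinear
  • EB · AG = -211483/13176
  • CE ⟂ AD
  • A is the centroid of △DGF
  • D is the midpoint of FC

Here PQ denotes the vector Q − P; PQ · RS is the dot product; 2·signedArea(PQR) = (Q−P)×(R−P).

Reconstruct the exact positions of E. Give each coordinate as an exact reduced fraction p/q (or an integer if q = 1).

1. E_x = 2689/244  [A, D, E are collinear ∩ CE ⟂ AD]
2. E_y = -1653/244  [A, D, E are collinear ∩ CE ⟂ AD]
   → E = (2689/244, -1653/244)

E = (2689/244, -1653/244)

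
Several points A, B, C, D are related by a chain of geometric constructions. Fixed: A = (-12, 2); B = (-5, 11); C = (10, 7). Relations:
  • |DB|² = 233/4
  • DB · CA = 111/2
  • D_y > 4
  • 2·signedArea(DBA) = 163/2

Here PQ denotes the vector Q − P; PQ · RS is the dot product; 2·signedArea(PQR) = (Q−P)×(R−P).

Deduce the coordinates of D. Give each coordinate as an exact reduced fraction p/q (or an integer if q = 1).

1. D_x = -1  [2·signedArea(DBA) = 163/2 ∩ DB · CA = 111/2]
2. D_y = 9/2  [2·signedArea(DBA) = 163/2 ∩ DB · CA = 111/2]
   → D = (-1, 9/2)

D = (-1, 9/2)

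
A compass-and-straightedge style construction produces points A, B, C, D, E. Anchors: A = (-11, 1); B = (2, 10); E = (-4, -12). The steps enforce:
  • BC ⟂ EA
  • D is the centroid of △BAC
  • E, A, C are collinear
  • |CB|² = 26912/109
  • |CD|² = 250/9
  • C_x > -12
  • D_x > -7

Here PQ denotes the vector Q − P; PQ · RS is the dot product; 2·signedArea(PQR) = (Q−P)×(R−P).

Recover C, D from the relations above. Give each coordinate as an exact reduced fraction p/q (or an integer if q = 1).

C = (-1290/109, 278/109)
D = (-757/109, 1477/327)

1. C_x = -1290/109  [E, A, C are collinear ∩ BC ⟂ EA]
2. C_y = 278/109  [E, A, C are collinear ∩ BC ⟂ EA]
   → C = (-1290/109, 278/109)
3. D_x = -757/109  [D is the centroid of △BAC]
4. D_y = 1477/327  [D is the centroid of △BAC]
   → D = (-757/109, 1477/327)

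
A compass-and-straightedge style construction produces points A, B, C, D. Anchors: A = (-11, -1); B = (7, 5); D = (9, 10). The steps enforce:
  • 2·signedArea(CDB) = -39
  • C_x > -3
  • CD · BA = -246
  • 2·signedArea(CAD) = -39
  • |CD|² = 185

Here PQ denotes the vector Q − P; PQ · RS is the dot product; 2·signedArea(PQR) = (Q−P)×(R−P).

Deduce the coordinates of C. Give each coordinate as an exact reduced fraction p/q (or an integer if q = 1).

C = (-2, 2)

1. C_x = -2  [2·signedArea(CAD) = -39 ∩ CD · BA = -246]
2. C_y = 2  [2·signedArea(CAD) = -39 ∩ CD · BA = -246]
   → C = (-2, 2)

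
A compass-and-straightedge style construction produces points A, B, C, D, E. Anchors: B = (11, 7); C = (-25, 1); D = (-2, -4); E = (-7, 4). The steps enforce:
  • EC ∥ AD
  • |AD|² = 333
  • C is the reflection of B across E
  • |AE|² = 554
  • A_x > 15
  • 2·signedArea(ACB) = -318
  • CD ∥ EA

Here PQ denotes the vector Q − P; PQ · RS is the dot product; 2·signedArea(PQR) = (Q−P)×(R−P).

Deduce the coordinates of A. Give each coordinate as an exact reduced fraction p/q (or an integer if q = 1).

1. A_x = 16  [EC ∥ AD ∩ CD ∥ EA]
2. A_y = -1  [EC ∥ AD ∩ CD ∥ EA]
   → A = (16, -1)

A = (16, -1)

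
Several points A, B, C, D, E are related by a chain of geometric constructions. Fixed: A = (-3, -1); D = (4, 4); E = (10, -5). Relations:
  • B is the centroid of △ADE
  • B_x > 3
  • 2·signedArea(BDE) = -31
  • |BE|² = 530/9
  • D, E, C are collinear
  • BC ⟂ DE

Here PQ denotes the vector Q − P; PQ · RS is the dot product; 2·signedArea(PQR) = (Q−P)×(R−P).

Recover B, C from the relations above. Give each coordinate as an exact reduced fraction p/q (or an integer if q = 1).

1. B_x = 11/3  [B is the centroid of △ADE]
2. B_y = -2/3  [B is the centroid of △ADE]
   → B = (11/3, -2/3)
3. C_x = 236/39  [D, E, C are collinear ∩ BC ⟂ DE]
4. C_y = 12/13  [D, E, C are collinear ∩ BC ⟂ DE]
   → C = (236/39, 12/13)

B = (11/3, -2/3)
C = (236/39, 12/13)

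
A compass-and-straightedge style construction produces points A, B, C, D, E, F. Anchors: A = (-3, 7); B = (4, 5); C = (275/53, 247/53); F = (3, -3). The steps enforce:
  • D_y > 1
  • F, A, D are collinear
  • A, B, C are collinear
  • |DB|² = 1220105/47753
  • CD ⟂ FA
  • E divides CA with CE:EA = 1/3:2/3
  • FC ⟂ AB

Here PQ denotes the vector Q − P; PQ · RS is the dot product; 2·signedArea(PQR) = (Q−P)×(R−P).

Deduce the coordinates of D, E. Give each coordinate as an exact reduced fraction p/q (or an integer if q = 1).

D = (180/901, 1502/901)
E = (391/159, 865/159)

1. D_x = 180/901  [F, A, D are collinear ∩ CD ⟂ FA]
2. D_y = 1502/901  [F, A, D are collinear ∩ CD ⟂ FA]
   → D = (180/901, 1502/901)
3. E_x = 391/159  [E divides CA with CE:EA = 1/3:2/3]
4. E_y = 865/159  [E divides CA with CE:EA = 1/3:2/3]
   → E = (391/159, 865/159)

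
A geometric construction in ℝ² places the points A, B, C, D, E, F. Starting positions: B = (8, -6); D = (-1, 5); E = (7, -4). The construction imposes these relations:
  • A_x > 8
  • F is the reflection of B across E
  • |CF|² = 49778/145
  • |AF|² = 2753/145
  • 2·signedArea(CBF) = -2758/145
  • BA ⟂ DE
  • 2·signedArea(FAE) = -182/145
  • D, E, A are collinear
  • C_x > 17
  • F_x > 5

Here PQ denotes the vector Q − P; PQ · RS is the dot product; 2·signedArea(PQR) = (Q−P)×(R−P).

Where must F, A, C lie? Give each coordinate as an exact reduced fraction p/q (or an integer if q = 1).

1. F_x = 6  [F is the reflection of B across E]
2. F_y = -2  [F is the reflection of B across E]
   → F = (6, -2)
3. A_x = 1223/145  [D, E, A are collinear ∩ BA ⟂ DE]
4. A_y = -814/145  [D, E, A are collinear ∩ BA ⟂ DE]
   → A = (1223/145, -814/145)
5. C_x = 2591/145  [line -4·x + -2·y + 5658/145 = 0 ∩ |CF|² = 49778/145]
6. C_y = -2353/145  [line -4·x + -2·y + 5658/145 = 0 ∩ |CF|² = 49778/145]
   → C = (2591/145, -2353/145)

A = (1223/145, -814/145)
C = (2591/145, -2353/145)
F = (6, -2)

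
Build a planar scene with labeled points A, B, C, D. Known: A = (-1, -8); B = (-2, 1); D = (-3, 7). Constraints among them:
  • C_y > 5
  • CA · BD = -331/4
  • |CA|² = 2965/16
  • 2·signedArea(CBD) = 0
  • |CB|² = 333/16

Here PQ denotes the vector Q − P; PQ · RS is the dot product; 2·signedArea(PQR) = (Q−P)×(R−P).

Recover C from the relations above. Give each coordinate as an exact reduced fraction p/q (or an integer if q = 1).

1. C_x = -11/4  [2·signedArea(CBD) = 0 ∩ CA · BD = -331/4]
2. C_y = 11/2  [2·signedArea(CBD) = 0 ∩ CA · BD = -331/4]
   → C = (-11/4, 11/2)

C = (-11/4, 11/2)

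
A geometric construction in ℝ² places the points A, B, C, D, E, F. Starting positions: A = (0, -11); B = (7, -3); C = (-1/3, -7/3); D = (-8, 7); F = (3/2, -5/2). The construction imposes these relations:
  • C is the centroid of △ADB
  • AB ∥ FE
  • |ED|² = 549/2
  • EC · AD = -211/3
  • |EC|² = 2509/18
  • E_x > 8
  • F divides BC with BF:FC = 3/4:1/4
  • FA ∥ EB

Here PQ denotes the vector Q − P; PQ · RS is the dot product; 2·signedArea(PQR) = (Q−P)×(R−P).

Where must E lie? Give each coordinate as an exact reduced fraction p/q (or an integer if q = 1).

1. E_x = 17/2  [FA ∥ EB ∩ AB ∥ FE]
2. E_y = 11/2  [FA ∥ EB ∩ AB ∥ FE]
   → E = (17/2, 11/2)

E = (17/2, 11/2)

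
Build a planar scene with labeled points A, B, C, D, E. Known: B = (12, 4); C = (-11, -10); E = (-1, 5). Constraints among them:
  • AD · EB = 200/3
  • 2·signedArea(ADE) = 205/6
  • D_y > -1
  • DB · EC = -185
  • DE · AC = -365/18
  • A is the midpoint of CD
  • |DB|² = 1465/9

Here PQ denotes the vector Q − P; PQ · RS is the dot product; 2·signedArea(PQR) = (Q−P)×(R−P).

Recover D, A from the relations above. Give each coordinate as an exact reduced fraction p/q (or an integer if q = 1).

1. D_x = 0  [line 10·x + 15·y + 5 = 0 ∩ |DB|² = 1465/9]
2. D_y = -1/3  [line 10·x + 15·y + 5 = 0 ∩ |DB|² = 1465/9]
   → D = (0, -1/3)
3. A_x = -11/2  [DE · AC = -365/18 ∩ A is the midpoint of CD]
4. A_y = -31/6  [DE · AC = -365/18 ∩ A is the midpoint of CD]
   → A = (-11/2, -31/6)

A = (-11/2, -31/6)
D = (0, -1/3)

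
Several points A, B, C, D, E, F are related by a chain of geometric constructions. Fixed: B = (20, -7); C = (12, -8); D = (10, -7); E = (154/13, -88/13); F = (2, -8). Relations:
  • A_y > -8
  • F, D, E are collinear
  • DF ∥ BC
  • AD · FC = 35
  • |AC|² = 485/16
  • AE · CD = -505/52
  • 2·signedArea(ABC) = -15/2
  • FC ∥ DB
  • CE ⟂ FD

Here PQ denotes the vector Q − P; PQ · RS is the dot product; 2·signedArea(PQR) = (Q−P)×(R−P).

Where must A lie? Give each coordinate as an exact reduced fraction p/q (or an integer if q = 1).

A = (13/2, -31/4)

1. A_x = 13/2  [AD · FC = 35 ∩ 2·signedArea(ABC) = -15/2]
2. A_y = -31/4  [AD · FC = 35 ∩ 2·signedArea(ABC) = -15/2]
   → A = (13/2, -31/4)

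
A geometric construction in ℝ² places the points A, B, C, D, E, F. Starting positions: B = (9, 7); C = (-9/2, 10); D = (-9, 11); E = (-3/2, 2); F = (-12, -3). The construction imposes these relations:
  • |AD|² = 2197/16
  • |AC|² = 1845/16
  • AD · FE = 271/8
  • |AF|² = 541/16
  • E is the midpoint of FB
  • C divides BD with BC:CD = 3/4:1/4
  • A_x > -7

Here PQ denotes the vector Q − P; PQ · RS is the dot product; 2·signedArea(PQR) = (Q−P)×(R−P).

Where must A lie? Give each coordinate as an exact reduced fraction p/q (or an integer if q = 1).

A = (-27/4, -1/2)

1. A_x = -27/4  [line -21/2·x + -5·y + -587/8 = 0 ∩ |AF|² = 541/16]
2. A_y = -1/2  [line -21/2·x + -5·y + -587/8 = 0 ∩ |AF|² = 541/16]
   → A = (-27/4, -1/2)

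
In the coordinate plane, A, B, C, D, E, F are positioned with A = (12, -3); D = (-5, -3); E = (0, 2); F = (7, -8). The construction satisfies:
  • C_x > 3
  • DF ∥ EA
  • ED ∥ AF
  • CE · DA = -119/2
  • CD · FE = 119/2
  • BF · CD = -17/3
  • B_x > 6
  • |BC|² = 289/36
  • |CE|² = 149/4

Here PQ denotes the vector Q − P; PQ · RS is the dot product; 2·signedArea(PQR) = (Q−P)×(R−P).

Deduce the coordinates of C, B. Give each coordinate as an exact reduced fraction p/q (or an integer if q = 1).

1. C_x = 7/2  [CE · DA = -119/2 ∩ CD · FE = 119/2]
2. C_y = -3  [CE · DA = -119/2 ∩ CD · FE = 119/2]
   → C = (7/2, -3)
3. B_x = 19/3  [BF · CD = -17/3]
4. B_y = -3  [|BC|² = 289/36]
   → B = (19/3, -3)

B = (19/3, -3)
C = (7/2, -3)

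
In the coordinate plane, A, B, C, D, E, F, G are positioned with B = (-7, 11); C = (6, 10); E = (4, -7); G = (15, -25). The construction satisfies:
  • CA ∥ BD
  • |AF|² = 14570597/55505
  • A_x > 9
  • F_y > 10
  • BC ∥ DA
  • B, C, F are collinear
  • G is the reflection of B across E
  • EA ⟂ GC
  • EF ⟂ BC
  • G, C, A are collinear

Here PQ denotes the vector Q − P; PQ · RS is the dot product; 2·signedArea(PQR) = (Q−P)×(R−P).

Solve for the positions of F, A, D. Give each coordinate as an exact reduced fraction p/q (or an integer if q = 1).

1. F_x = 903/170  [B, C, F are collinear ∩ EF ⟂ BC]
2. F_y = 1709/170  [B, C, F are collinear ∩ EF ⟂ BC]
   → F = (903/170, 1709/170)
3. A_x = 13029/1306  [G, C, A are collinear ∩ EA ⟂ GC]
4. A_y = -7135/1306  [G, C, A are collinear ∩ EA ⟂ GC]
   → A = (13029/1306, -7135/1306)
5. D_x = -3949/1306  [BC ∥ DA ∩ CA ∥ BD]
6. D_y = -5829/1306  [BC ∥ DA ∩ CA ∥ BD]
   → D = (-3949/1306, -5829/1306)

A = (13029/1306, -7135/1306)
D = (-3949/1306, -5829/1306)
F = (903/170, 1709/170)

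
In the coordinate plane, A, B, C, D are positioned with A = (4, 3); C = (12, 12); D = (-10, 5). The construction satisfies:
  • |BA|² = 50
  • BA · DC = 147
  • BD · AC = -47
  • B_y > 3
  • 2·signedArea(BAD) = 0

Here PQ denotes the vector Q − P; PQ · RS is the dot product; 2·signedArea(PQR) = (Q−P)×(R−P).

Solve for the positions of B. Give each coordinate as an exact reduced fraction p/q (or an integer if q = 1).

1. B_x = -3  [2·signedArea(BAD) = 0 ∩ BD · AC = -47]
2. B_y = 4  [2·signedArea(BAD) = 0 ∩ BD · AC = -47]
   → B = (-3, 4)

B = (-3, 4)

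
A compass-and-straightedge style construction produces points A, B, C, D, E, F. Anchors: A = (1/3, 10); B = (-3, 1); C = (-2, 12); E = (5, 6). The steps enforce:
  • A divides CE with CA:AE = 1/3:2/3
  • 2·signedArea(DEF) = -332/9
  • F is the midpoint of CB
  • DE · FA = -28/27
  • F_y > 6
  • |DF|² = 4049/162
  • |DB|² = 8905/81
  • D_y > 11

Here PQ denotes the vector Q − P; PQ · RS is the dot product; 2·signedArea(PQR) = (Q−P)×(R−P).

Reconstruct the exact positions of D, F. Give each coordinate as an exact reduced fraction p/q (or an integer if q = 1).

D = (-11/9, 34/3)
F = (-5/2, 13/2)

1. F_x = -5/2  [F is the midpoint of CB]
2. F_y = 13/2  [F is the midpoint of CB]
   → F = (-5/2, 13/2)
3. D_x = -11/9  [2·signedArea(DEF) = -332/9 ∩ DE · FA = -28/27]
4. D_y = 34/3  [2·signedArea(DEF) = -332/9 ∩ DE · FA = -28/27]
   → D = (-11/9, 34/3)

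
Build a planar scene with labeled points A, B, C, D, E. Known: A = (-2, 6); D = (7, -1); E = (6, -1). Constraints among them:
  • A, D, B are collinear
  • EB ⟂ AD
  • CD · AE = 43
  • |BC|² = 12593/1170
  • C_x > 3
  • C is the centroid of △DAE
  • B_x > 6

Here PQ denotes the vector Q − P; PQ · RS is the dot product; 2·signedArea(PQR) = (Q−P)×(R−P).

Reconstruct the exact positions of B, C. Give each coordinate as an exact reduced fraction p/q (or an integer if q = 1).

1. B_x = 829/130  [A, D, B are collinear ∩ EB ⟂ AD]
2. B_y = -67/130  [A, D, B are collinear ∩ EB ⟂ AD]
   → B = (829/130, -67/130)
3. C_x = 11/3  [C is the centroid of △DAE]
4. C_y = 4/3  [C is the centroid of △DAE]
   → C = (11/3, 4/3)

B = (829/130, -67/130)
C = (11/3, 4/3)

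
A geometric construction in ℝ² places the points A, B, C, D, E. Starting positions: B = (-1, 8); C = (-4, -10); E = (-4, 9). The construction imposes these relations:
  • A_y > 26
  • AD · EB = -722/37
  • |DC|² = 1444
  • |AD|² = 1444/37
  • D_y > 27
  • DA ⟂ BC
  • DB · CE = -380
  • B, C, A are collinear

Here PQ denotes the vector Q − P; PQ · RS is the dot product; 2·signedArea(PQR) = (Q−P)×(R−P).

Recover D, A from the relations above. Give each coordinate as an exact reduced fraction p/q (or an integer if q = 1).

1. D_y = 28  [DB · CE = -380]
2. D_x = -4  [|DC|² = 1444]
   → D = (-4, 28)
3. A_x = 80/37  [B, C, A are collinear ∩ DA ⟂ BC]
4. A_y = 998/37  [B, C, A are collinear ∩ DA ⟂ BC]
   → A = (80/37, 998/37)

A = (80/37, 998/37)
D = (-4, 28)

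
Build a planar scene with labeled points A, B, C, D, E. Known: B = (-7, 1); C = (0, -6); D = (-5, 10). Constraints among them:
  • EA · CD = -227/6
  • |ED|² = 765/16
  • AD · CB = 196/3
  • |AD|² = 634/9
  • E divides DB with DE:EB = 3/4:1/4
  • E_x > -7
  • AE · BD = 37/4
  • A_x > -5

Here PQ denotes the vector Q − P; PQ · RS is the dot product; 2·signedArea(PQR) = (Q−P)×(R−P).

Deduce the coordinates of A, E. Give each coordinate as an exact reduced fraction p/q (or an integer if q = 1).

A = (-4, 5/3)
E = (-13/2, 13/4)

1. E_x = -13/2  [E divides DB with DE:EB = 3/4:1/4]
2. E_y = 13/4  [E divides DB with DE:EB = 3/4:1/4]
   → E = (-13/2, 13/4)
3. A_x = -4  [AE · BD = 37/4 ∩ EA · CD = -227/6]
4. A_y = 5/3  [AE · BD = 37/4 ∩ EA · CD = -227/6]
   → A = (-4, 5/3)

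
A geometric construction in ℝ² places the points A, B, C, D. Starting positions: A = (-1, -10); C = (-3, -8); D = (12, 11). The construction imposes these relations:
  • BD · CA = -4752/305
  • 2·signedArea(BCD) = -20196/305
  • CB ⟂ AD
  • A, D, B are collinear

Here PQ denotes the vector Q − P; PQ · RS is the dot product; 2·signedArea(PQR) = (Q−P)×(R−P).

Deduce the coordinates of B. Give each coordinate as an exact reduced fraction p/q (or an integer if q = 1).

B = (-201/305, -2882/305)

1. B_x = -201/305  [A, D, B are collinear ∩ CB ⟂ AD]
2. B_y = -2882/305  [A, D, B are collinear ∩ CB ⟂ AD]
   → B = (-201/305, -2882/305)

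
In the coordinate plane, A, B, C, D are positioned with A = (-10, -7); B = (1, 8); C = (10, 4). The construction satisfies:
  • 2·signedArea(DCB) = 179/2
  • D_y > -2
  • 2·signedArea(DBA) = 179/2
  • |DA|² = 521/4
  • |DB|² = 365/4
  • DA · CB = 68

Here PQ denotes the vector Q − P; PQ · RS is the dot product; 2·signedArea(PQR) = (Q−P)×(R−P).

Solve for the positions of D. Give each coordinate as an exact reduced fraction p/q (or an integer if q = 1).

1. D_x = 0  [2·signedArea(DCB) = 179/2 ∩ DA · CB = 68]
2. D_y = -3/2  [2·signedArea(DCB) = 179/2 ∩ DA · CB = 68]
   → D = (0, -3/2)

D = (0, -3/2)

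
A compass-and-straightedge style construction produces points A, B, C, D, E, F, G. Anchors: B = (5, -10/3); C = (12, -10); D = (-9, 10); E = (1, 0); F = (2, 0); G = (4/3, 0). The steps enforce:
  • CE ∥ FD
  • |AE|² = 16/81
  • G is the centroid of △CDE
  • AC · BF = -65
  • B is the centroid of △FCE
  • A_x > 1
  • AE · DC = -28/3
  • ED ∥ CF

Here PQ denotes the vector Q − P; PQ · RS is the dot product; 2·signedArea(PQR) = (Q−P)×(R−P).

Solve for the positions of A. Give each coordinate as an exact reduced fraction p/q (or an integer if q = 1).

1. A_x = 13/9  [AC · BF = -65 ∩ AE · DC = -28/3]
2. A_y = 0  [AC · BF = -65 ∩ AE · DC = -28/3]
   → A = (13/9, 0)

A = (13/9, 0)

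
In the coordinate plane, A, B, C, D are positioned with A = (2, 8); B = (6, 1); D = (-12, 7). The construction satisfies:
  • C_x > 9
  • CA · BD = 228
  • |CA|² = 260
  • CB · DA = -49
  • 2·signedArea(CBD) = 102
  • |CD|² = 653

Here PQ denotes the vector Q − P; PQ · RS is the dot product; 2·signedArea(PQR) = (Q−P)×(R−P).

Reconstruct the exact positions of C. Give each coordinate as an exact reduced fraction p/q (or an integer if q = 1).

1. C_x = 10  [2·signedArea(CBD) = 102 ∩ CA · BD = 228]
2. C_y = -6  [2·signedArea(CBD) = 102 ∩ CA · BD = 228]
   → C = (10, -6)

C = (10, -6)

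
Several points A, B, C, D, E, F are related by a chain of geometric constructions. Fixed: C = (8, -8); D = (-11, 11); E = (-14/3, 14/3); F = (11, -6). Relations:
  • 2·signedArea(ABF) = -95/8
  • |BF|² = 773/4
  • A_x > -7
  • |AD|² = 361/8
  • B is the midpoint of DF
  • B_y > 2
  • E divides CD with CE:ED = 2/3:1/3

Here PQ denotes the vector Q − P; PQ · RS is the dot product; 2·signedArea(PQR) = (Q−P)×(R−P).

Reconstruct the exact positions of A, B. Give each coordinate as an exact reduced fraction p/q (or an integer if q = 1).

A = (-25/4, 25/4)
B = (0, 5/2)

1. B_x = 0  [B is the midpoint of DF]
2. B_y = 5/2  [B is the midpoint of DF]
   → B = (0, 5/2)
3. A_x = -25/4  [line 17/2·x + 11·y + -125/8 = 0 ∩ |AD|² = 361/8]
4. A_y = 25/4  [line 17/2·x + 11·y + -125/8 = 0 ∩ |AD|² = 361/8]
   → A = (-25/4, 25/4)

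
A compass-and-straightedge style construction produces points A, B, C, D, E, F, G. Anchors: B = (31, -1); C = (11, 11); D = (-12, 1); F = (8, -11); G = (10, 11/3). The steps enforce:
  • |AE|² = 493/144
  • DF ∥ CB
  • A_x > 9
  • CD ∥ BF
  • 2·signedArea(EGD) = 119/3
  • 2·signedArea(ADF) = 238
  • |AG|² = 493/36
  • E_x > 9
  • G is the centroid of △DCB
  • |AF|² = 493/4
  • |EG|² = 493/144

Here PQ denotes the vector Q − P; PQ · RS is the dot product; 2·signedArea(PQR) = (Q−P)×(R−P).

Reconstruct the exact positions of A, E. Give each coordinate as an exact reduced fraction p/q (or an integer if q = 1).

1. A_x = 19/2  [line 12·x + 20·y + -114 = 0 ∩ |AG|² = 493/36]
2. A_y = 0  [line 12·x + 20·y + -114 = 0 ∩ |AG|² = 493/36]
   → A = (19/2, 0)
3. E_x = 39/4  [line 8/3·x + -22·y + 43/3 = 0 ∩ |AE|² = 493/144]
4. E_y = 11/6  [line 8/3·x + -22·y + 43/3 = 0 ∩ |AE|² = 493/144]
   → E = (39/4, 11/6)

A = (19/2, 0)
E = (39/4, 11/6)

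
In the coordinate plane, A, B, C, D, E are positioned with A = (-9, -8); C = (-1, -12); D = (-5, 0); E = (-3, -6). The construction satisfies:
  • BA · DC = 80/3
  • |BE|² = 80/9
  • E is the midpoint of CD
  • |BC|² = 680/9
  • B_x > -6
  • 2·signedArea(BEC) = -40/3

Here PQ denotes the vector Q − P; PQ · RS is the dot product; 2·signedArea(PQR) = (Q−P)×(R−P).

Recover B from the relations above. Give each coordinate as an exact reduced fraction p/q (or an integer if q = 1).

B = (-17/3, -14/3)

1. B_x = -17/3  [2·signedArea(BEC) = -40/3 ∩ BA · DC = 80/3]
2. B_y = -14/3  [2·signedArea(BEC) = -40/3 ∩ BA · DC = 80/3]
   → B = (-17/3, -14/3)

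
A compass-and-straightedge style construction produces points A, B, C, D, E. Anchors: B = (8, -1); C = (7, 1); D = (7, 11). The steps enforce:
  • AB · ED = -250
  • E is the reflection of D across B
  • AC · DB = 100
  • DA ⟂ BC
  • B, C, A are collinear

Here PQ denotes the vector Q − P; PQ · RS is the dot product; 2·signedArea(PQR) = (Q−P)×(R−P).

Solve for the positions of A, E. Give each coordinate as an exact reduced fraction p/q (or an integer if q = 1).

1. A_x = 3  [B, C, A are collinear ∩ DA ⟂ BC]
2. A_y = 9  [B, C, A are collinear ∩ DA ⟂ BC]
   → A = (3, 9)
3. E_x = 9  [E is the reflection of D across B]
4. E_y = -13  [E is the reflection of D across B]
   → E = (9, -13)

A = (3, 9)
E = (9, -13)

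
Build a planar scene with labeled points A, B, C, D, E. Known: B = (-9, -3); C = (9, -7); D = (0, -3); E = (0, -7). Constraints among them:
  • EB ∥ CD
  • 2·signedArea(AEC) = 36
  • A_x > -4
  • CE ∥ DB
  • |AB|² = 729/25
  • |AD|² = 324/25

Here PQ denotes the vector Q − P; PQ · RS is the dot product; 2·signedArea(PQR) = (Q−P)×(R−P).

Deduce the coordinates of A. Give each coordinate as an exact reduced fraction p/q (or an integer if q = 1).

1. A_y = -3  [2·signedArea(AEC) = 36]
2. A_x = -18/5  [|AB|² = 729/25]
   → A = (-18/5, -3)

A = (-18/5, -3)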